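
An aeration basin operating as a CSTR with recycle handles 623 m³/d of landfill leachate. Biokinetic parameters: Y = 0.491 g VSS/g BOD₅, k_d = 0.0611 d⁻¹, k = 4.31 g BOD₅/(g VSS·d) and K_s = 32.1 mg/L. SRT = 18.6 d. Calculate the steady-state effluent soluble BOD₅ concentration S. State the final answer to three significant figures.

S ≈ 1.84 mg/L

Effluent substrate depends only on kinetics and SRT: S = K_s(1 + k_d θ_c) / [θ_c(Yk − k_d) − 1] = 32.1 × (1 + 0.0611 × 18.6) / [18.6 × (0.491 × 4.31 − 0.0611) − 1] = 68.58 / 37.23 = 1.842 mg/L.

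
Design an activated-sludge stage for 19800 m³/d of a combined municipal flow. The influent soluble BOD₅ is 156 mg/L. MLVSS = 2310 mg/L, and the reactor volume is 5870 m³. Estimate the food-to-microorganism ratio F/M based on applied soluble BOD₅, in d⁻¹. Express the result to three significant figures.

F/M ≈ 0.228 d⁻¹

Food-to-microorganism ratio F/M = Q S₀ / (V X) = 19800 × 156 / (5870 × 2310) = 0.2278 d⁻¹.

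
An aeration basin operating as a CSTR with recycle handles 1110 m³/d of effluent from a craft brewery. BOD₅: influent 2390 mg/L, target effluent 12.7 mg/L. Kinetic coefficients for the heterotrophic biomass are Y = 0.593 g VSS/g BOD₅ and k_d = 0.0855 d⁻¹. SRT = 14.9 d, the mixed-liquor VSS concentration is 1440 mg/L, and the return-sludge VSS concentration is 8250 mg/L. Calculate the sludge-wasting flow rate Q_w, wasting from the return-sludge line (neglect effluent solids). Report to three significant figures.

From the SRT design equation V = Y Q (S₀−S) θ_c / [X (1 + k_d θ_c)] = 0.593 × 1110 × (2390 − 12.7) × 14.9 / [1440 × (1 + 0.0855 × 14.9)] = 2.33×10^7 / 3274 = 7120 m³.
Wasting from the return line (neglecting effluent solids): Q_w = V·X / (θ_c·X_r) = 7120 × 1440 / (14.9 × 8250) = 83.41 m³/d.

Q_w ≈ 83.4 m³/d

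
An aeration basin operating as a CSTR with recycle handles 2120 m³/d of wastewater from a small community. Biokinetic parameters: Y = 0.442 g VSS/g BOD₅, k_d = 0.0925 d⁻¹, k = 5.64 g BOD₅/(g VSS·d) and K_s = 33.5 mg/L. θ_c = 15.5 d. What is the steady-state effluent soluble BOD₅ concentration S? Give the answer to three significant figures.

S ≈ 2.25 mg/L

From the Monod/SRT balance for a CMAS, S = K_s·(1+k_d θ_c)/[θ_c·(Y k − k_d) − 1] = 33.5 × (1 + 0.0925 × 15.5) / [15.5 × (0.442 × 5.64 − 0.0925) − 1] = 81.53 / 36.21 = 2.252 mg/L.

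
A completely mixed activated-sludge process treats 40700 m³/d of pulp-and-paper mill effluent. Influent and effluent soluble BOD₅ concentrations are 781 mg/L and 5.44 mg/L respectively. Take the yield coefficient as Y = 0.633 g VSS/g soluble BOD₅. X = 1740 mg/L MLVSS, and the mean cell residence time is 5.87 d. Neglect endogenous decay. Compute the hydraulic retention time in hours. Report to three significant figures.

τ ≈ 39.7 h

Biomass mass balance (decay neglected): V·X = Y·Q·(S₀ − S)·θ_c, so V = 0.633 × 40700 × (781 − 5.44) × 5.87 / 1740 = 67407 m³.
Hydraulic retention time τ = V/Q = 67407 / 40700 = 1.656 d = 39.75 h.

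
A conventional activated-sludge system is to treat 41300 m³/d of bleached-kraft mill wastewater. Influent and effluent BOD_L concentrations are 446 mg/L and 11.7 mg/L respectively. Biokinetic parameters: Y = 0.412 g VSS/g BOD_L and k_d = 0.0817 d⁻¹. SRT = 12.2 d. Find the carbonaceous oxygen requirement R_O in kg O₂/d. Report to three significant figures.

Correct the yield for decay: Y_obs = Y/(1 + k_d θ_c) = 0.412 / (1 + 0.0817 × 12.2) = 0.412 / 1.997 = 0.2063.
Mass of BOD_L removed per day: Q(S₀ − S) = 41300 × 434.3 g/m³ = 17937 kg/d.
Biomass synthesised: P_X = Y_obs × 17937 = 3701 kg VSS/d.
Carbonaceous O₂ demand = substrate oxidised − cell-mass equivalent = 17937 − 1.42 × 3701 = 12681 kg O₂/d.

R_O ≈ 12700 kg O₂/d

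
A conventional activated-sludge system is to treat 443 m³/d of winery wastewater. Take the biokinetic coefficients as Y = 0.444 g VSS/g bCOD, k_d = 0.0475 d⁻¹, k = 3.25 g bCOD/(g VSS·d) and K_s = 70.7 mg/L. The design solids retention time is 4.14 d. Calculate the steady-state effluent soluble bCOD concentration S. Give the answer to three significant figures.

From the Monod/SRT balance for a CMAS, S = K_s·(1+k_d θ_c)/[θ_c·(Y k − k_d) − 1] = 70.7 × (1 + 0.0475 × 4.14) / [4.14 × (0.444 × 3.25 − 0.0475) − 1] = 84.60 / 4.777 = 17.71 mg/L.

S ≈ 17.7 mg/L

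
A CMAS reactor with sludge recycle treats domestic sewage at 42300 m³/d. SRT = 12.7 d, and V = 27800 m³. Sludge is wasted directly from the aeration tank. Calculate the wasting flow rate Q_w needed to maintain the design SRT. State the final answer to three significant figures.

With mixed-liquor wasting, θ_c = V/Q_w, so Q_w = V/θ_c = 27800/12.7 = 2189 m³/d.

Q_w ≈ 2190 m³/d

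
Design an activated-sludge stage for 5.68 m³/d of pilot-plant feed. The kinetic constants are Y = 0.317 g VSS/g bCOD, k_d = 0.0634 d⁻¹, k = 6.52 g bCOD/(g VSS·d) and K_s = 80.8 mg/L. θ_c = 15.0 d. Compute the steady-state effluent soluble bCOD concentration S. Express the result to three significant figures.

S ≈ 5.43 mg/L

For a completely mixed reactor with recycle the Lawrence–McCarty relation gives S = K_s·(1 + k_d·θ_c) / [θ_c·(Y·k − k_d) − 1] = 80.8 × (1 + 0.0634 × 15.0) / [15.0 × (0.317 × 6.52 − 0.0634) − 1] = 157.6 / 29.05 = 5.426 mg/L.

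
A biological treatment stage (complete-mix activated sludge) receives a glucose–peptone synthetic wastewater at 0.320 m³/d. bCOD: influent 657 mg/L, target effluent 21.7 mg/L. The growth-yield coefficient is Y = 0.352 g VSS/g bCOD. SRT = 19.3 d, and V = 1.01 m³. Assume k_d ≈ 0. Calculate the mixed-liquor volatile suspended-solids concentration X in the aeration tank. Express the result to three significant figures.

X ≈ 1370 mg/L

From V·X = Y·Q·(S₀ − S)·θ_c (decay neglected): X = 0.352 × 0.320 × (657 − 21.7) × 19.3 / 1.01 = 1367 mg/L.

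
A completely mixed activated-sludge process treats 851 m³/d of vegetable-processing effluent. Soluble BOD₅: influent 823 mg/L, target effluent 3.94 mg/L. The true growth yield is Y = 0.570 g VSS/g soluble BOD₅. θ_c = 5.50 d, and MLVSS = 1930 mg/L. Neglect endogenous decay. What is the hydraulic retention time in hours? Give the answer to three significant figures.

τ ≈ 31.9 h

Biomass mass balance (decay neglected): V·X = Y·Q·(S₀ − S)·θ_c, so V = 0.570 × 851 × (823 − 3.94) × 5.50 / 1930 = 1132 m³.
τ = V/Q = 1132/851 = 1.330 d, or 31.93 h.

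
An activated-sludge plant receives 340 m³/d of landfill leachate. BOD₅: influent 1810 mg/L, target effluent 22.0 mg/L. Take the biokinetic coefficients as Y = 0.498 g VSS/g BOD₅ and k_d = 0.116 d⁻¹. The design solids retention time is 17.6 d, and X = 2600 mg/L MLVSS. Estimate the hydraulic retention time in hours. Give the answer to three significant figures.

τ ≈ 47.6 h

Rearranging the biomass balance for a CMAS with decay, V = Y·Q·ΔS·θ_c / [X·(1+k_d θ_c)] = 0.498 × 340 × (1810 − 22.0) × 17.6 / [2600 × (1 + 0.116 × 17.6)] = 5.33×10^6 / 7908 = 673.8 m³.
HRT = V/Q = 673.8 m³ / 340 m³·d⁻¹ = 1.982 d × 24 = 47.56 h.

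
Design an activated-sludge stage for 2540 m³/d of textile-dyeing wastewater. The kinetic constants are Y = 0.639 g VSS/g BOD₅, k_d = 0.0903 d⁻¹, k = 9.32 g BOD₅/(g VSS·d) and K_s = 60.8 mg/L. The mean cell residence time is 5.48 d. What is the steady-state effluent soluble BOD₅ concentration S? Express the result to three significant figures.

From the Monod/SRT balance for a CMAS, S = K_s·(1+k_d θ_c)/[θ_c·(Y k − k_d) − 1] = 60.8 × (1 + 0.0903 × 5.48) / [5.48 × (0.639 × 9.32 − 0.0903) − 1] = 90.89 / 31.14 = 2.919 mg/L.

S ≈ 2.92 mg/L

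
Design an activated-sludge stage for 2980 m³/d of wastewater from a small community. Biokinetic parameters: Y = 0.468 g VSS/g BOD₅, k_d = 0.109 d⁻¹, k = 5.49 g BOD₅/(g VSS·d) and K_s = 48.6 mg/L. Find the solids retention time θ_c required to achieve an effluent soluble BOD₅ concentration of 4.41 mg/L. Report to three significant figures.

θ_c ≈ 9.55 d

At the target effluent, Y k S/(K_s+S) = 0.468×5.49×4.41/53.01 = 0.2137 d⁻¹.
θ_c = 1/(μ − k_d) = 1/(0.2137 − 0.109) = 1/0.1047 = 9.547 d.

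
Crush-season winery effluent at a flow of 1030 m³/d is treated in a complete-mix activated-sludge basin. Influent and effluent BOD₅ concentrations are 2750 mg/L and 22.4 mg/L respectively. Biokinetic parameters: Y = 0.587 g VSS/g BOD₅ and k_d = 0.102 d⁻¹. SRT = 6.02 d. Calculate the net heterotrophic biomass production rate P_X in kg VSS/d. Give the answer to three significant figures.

P_X ≈ 1020 kg VSS/d

The observed yield is Y_obs = Y/(1 + k_d·θ_c) = 0.587 / (1 + 0.102 × 6.02) = 0.587 / 1.614 = 0.3637 g VSS per g BOD₅ removed.
Mass of BOD₅ removed per day: Q(S₀ − S) = 1030 × 2728 g/m³ = 2809 kg/d.
P_X = Y_obs · Q(S₀ − S) = 0.3637 × 2809 = 1022 kg VSS/d.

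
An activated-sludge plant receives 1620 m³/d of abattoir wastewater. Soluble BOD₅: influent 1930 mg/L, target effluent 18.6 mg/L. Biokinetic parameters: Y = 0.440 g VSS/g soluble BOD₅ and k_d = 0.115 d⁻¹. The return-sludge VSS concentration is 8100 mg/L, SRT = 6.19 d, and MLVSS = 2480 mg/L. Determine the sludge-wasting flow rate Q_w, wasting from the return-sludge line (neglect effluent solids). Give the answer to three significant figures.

Steady-state biomass mass balance: V·X·(1 + k_d·θ_c) = Y·Q·(S₀ − S)·θ_c, so V = 0.440 × 1620 × (1930 − 18.6) × 6.19 / [2480 × (1 + 0.115 × 6.19)] = 8.43×10^6 / 4245 = 1987 m³.
Wasting from the return line (neglecting effluent solids): Q_w = V·X / (θ_c·X_r) = 1987 × 2480 / (6.19 × 8100) = 98.26 m³/d.

Q_w ≈ 98.3 m³/d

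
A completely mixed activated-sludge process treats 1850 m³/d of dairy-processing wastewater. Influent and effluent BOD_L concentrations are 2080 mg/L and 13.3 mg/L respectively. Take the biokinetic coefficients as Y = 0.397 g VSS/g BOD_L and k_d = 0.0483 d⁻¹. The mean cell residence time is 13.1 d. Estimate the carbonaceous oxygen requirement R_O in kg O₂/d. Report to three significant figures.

Y_obs = Y / (1 + k_d θ_c) = 0.397 / (1 + 0.0483 × 13.1) = 0.397 / 1.633 = 0.2432.
Q·(S₀ − S) = 1850 × (2080 − 13.3) × 10⁻³ = 3823 kg/d removed.
Biomass synthesised: P_X = Y_obs × 3823 = 929.7 kg VSS/d.
R_O = Q·(S₀ − S) − 1.42·P_X = 3823 − 1.42 × 929.7 = 2503 kg O₂/d.

R_O ≈ 2500 kg O₂/d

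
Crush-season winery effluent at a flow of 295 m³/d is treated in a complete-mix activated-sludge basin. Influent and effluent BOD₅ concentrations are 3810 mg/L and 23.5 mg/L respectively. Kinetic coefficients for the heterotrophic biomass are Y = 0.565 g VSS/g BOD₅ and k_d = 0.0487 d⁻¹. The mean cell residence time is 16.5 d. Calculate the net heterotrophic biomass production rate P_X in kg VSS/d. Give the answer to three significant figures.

P_X ≈ 350 kg VSS/d

The observed yield is Y_obs = Y/(1 + k_d·θ_c) = 0.565 / (1 + 0.0487 × 16.5) = 0.565 / 1.804 = 0.3133 g VSS per g BOD₅ removed.
Substrate removed = Q·(S₀ − S) = 295 m³/d × (3810 − 23.5) g/m³ = 1.12×10^6 g/d = 1117 kg/d.
Net biomass production P_X = Y_obs × Q·(S₀ − S) = 0.3133 × 1117 = 349.9 kg VSS/d.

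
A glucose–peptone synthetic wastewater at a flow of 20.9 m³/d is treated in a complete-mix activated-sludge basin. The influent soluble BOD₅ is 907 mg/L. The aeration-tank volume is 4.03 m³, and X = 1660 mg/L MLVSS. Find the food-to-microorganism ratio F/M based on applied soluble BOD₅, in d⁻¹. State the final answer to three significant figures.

F/M ≈ 2.83 d⁻¹

F/M = Q·S₀ / (V·X) = 20.9 × 907 / (4.030 × 1660) = 2.834 g soluble BOD₅·(g VSS·d)⁻¹.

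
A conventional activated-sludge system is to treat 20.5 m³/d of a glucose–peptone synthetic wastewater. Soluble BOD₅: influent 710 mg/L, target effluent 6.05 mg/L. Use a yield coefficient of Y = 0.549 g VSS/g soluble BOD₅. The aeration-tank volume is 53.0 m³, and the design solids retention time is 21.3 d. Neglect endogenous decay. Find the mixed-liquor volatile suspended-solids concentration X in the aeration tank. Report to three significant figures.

X ≈ 3180 mg/L

Without decay, X = Y Q (S₀−S) θ_c / V = 0.549 × 20.5 × (710 − 6.05) × 21.3 / 53.0 = 3184 mg/L.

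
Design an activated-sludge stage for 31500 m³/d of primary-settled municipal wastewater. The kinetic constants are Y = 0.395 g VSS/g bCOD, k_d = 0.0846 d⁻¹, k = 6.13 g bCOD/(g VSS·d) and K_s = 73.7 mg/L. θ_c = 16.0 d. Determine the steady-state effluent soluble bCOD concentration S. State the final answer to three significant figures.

From the Monod/SRT balance for a CMAS, S = K_s·(1+k_d θ_c)/[θ_c·(Y k − k_d) − 1] = 73.7 × (1 + 0.0846 × 16.0) / [16.0 × (0.395 × 6.13 − 0.0846) − 1] = 173.5 / 36.39 = 4.767 mg/L.

S ≈ 4.77 mg/L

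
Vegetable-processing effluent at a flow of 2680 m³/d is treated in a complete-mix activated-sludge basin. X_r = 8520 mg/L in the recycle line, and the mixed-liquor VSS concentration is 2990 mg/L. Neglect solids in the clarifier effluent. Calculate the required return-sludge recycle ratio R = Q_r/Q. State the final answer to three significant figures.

R = Q_r/Q = X/(X_r − X) = 2990 / (8520 − 2990) = 0.5407.

R ≈ 0.541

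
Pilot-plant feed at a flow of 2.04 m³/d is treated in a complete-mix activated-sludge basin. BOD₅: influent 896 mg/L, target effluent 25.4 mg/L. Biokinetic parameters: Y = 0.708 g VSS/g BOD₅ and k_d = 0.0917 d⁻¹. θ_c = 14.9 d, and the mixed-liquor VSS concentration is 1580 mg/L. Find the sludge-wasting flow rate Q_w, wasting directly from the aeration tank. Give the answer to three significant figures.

From the SRT design equation V = Y Q (S₀−S) θ_c / [X (1 + k_d θ_c)] = 0.708 × 2.04 × (896 − 25.4) × 14.9 / [1580 × (1 + 0.0917 × 14.9)] = 1.87×10^4 / 3739 = 5.011 m³.
With mixed-liquor wasting, θ_c = V/Q_w, so Q_w = V/θ_c = 5.011/14.9 = 0.3363 m³/d.

Q_w ≈ 0.336 m³/d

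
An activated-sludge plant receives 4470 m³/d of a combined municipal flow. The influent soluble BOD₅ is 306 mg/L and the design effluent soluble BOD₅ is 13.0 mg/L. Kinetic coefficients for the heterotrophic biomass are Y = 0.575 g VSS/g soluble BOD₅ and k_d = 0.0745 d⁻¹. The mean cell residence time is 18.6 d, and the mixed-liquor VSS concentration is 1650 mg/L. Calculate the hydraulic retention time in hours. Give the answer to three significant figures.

τ ≈ 19.1 h

Rearranging the biomass balance for a CMAS with decay, V = Y·Q·ΔS·θ_c / [X·(1+k_d θ_c)] = 0.575 × 4470 × (306 − 13.0) × 18.6 / [1650 × (1 + 0.0745 × 18.6)] = 1.4×10^7 / 3936 = 3558 m³.
HRT = V/Q = 3558 m³ / 4470 m³·d⁻¹ = 0.7961 d × 24 = 19.11 h.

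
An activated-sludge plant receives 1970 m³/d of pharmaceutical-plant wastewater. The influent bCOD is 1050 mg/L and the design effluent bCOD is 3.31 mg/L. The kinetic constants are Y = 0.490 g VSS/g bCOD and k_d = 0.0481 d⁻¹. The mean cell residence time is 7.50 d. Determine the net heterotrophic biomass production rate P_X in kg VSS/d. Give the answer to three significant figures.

The observed yield is Y_obs = Y/(1 + k_d·θ_c) = 0.490 / (1 + 0.0481 × 7.50) = 0.490 / 1.361 = 0.3601 g VSS per g bCOD removed.
ΔS = 1050 − 3.31 = 1047 mg/L, so the substrate removal rate is 1970 × 1047/1000 = 2062 kg bCOD/d.
Net biomass production P_X = Y_obs × Q·(S₀ − S) = 0.3601 × 2062 = 742.5 kg VSS/d.

P_X ≈ 743 kg VSS/d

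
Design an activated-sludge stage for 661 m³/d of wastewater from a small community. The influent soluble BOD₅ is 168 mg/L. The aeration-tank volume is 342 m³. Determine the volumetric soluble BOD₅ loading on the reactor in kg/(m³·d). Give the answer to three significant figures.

L_v ≈ 0.325 kg soluble BOD₅/(m³·d)

L_v = Q S₀ / V = 661 × 168 × 10⁻³ / 342.0 = 0.3247 kg/(m³·d).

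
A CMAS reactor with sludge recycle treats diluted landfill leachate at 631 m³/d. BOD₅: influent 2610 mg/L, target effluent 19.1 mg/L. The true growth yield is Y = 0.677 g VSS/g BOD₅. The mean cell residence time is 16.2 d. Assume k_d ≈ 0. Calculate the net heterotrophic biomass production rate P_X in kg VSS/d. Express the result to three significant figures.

P_X ≈ 1110 kg VSS/d

With endogenous decay neglected, the observed yield equals the true yield: Y_obs = Y = 0.677 g VSS/g BOD₅.
Substrate removed = Q·(S₀ − S) = 631 m³/d × (2610 − 19.1) g/m³ = 1.63×10^6 g/d = 1635 kg/d.
P_X = Y_obs · Q(S₀ − S) = 0.6770 × 1635 = 1107 kg VSS/d.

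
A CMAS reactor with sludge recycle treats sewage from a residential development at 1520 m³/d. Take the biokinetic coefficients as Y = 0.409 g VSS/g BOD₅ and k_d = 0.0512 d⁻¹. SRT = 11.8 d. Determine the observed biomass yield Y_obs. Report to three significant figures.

Y_obs ≈ 0.255 g VSS/g BOD₅

The observed yield is Y_obs = Y/(1 + k_d·θ_c) = 0.409 / (1 + 0.0512 × 11.8) = 0.409 / 1.604 = 0.2550 g VSS per g BOD₅ removed.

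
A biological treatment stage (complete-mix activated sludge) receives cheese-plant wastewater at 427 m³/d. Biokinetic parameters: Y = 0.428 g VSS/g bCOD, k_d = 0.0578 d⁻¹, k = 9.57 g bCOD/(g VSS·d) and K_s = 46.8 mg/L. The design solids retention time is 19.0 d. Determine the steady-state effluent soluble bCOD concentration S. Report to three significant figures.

From the Monod/SRT balance for a CMAS, S = K_s·(1+k_d θ_c)/[θ_c·(Y k − k_d) − 1] = 46.8 × (1 + 0.0578 × 19.0) / [19.0 × (0.428 × 9.57 − 0.0578) − 1] = 98.20 / 75.73 = 1.297 mg/L.

S ≈ 1.30 mg/L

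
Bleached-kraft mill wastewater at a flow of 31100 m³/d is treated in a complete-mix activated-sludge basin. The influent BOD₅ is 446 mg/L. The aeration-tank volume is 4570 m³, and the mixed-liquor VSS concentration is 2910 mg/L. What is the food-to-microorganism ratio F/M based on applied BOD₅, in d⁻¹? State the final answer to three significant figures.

F/M ≈ 1.04 d⁻¹

F/M = applied load / biomass = Q·S₀/(V·X) = 31100 × 446 / (4570 × 2910) = 1.043 d⁻¹.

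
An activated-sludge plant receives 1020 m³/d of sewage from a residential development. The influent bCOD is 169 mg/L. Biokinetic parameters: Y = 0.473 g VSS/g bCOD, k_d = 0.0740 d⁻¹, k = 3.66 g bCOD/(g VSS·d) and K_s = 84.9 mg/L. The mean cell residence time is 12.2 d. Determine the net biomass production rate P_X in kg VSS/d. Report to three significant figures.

For a completely mixed reactor with recycle the Lawrence–McCarty relation gives S = K_s·(1 + k_d·θ_c) / [θ_c·(Y·k − k_d) − 1] = 84.9 × (1 + 0.0740 × 12.2) / [12.2 × (0.473 × 3.66 − 0.0740) − 1] = 161.5 / 19.22 = 8.406 mg/L.
Correct the yield for decay: Y_obs = Y/(1 + k_d θ_c) = 0.473 / (1 + 0.0740 × 12.2) = 0.473 / 1.903 = 0.2486.
Mass of bCOD removed per day: Q(S₀ − S) = 1020 × 160.6 g/m³ = 163.8 kg/d.
So the net sludge growth is P_X = 0.2486 × 163.8 = 40.72 kg VSS/d.

P_X ≈ 40.7 kg VSS/d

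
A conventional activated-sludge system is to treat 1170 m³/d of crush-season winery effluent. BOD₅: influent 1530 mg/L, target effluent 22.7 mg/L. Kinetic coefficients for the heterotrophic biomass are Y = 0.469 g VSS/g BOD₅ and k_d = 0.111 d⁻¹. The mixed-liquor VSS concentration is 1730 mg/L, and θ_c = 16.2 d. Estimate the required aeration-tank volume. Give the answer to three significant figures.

From the SRT design equation V = Y Q (S₀−S) θ_c / [X (1 + k_d θ_c)] = 0.469 × 1170 × (1530 − 22.7) × 16.2 / [1730 × (1 + 0.111 × 16.2)] = 1.34×10^7 / 4841 = 2768 m³.

V ≈ 2770 m³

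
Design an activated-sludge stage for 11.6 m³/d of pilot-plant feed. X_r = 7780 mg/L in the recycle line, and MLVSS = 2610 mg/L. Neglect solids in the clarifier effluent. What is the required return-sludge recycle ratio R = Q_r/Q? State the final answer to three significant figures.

Solids balance on the clarifier gives (1+R)X = R·X_r, so R = X/(X_r − X) = 2610 / (7780 − 2610) = 0.5048.

R ≈ 0.505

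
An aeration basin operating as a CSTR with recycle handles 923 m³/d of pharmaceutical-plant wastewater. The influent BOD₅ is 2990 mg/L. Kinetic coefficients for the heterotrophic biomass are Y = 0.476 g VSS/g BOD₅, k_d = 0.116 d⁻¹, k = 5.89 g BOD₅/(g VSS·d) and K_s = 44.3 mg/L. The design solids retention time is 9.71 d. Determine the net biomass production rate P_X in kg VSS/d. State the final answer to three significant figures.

For a completely mixed reactor with recycle the Lawrence–McCarty relation gives S = K_s·(1 + k_d·θ_c) / [θ_c·(Y·k − k_d) − 1] = 44.3 × (1 + 0.116 × 9.71) / [9.71 × (0.476 × 5.89 − 0.116) − 1] = 94.20 / 25.10 = 3.753 mg/L.
Y_obs = Y / (1 + k_d θ_c) = 0.476 / (1 + 0.116 × 9.71) = 0.476 / 2.126 = 0.2239.
Substrate removed = Q·(S₀ − S) = 923 m³/d × (2990 − 3.75) g/m³ = 2.76×10^6 g/d = 2756 kg/d.
P_X = Y_obs · Q(S₀ − S) = 0.2239 × 2756 = 617.0 kg VSS/d.

P_X ≈ 617 kg VSS/d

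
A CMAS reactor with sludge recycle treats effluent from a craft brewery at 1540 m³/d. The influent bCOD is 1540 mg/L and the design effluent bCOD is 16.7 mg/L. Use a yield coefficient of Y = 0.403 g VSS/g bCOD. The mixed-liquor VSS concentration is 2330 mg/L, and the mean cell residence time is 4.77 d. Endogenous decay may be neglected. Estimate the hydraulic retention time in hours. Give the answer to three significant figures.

τ ≈ 30.2 h

With k_d = 0 the design equation reduces to V = Y Q (S₀−S) θ_c / X = 0.403 × 1540 × (1540 − 16.7) × 4.77 / 2330 = 1935 m³.
τ = V/Q = 1935/1540 = 1.257 d, or 30.16 h.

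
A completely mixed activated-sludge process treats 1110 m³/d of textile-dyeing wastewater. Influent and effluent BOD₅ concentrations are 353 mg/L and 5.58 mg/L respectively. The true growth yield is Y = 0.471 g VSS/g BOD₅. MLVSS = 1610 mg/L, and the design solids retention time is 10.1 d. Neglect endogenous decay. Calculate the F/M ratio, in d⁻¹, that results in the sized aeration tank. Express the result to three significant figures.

F/M ≈ 0.214 d⁻¹

V·X = Y·Q·ΔS·θ_c gives V = 0.471 × 1110 × (353 − 5.58) × 10.1 / 1610 = 1139 m³.
Food-to-microorganism ratio F/M = Q S₀ / (V X) = 1110 × 353 / (1139 × 1610) = 0.2136 d⁻¹.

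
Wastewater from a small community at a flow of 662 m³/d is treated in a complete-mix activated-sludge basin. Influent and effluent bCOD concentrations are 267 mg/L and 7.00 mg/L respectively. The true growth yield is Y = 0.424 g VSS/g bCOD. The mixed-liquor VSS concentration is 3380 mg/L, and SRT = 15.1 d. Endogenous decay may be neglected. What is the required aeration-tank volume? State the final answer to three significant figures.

V ≈ 326 m³

V·X = Y·Q·ΔS·θ_c gives V = 0.424 × 662 × (267 − 7.00) × 15.1 / 3380 = 326.0 m³.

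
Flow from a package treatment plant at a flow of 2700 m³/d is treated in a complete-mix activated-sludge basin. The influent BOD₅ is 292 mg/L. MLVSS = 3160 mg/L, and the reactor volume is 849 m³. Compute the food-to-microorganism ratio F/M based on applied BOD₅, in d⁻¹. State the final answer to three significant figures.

F/M ≈ 0.294 d⁻¹

F/M = applied load / biomass = Q·S₀/(V·X) = 2700 × 292 / (849.0 × 3160) = 0.2939 d⁻¹.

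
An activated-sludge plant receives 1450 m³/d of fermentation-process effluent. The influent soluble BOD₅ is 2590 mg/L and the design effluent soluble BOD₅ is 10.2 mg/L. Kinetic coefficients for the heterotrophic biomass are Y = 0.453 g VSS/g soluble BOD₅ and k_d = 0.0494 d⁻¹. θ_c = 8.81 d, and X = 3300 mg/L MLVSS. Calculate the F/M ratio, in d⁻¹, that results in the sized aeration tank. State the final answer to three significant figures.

F/M ≈ 0.361 d⁻¹

From the SRT design equation V = Y Q (S₀−S) θ_c / [X (1 + k_d θ_c)] = 0.453 × 1450 × (2590 − 10.2) × 8.81 / [3300 × (1 + 0.0494 × 8.81)] = 1.49×10^7 / 4736 = 3152 m³.
F/M = Q·S₀ / (V·X) = 1450 × 2590 / (3152 × 3300) = 0.3610 g soluble BOD₅·(g VSS·d)⁻¹.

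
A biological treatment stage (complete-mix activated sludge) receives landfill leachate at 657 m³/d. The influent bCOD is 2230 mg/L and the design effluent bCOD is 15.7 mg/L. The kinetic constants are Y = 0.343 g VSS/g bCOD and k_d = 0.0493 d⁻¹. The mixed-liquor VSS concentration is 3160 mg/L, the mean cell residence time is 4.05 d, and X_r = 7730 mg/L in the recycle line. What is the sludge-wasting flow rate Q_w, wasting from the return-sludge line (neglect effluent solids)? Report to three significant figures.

Q_w ≈ 53.8 m³/d

From the SRT design equation V = Y Q (S₀−S) θ_c / [X (1 + k_d θ_c)] = 0.343 × 657 × (2230 − 15.7) × 4.05 / [3160 × (1 + 0.0493 × 4.05)] = 2.02×10^6 / 3791 = 533.1 m³.
θ_c = V·X/(Q_w·X_r) when wasting from the recycle, so Q_w = V·X/(θ_c·X_r) = 533.1 × 3160 / (4.05 × 7730) = 53.81 m³/d.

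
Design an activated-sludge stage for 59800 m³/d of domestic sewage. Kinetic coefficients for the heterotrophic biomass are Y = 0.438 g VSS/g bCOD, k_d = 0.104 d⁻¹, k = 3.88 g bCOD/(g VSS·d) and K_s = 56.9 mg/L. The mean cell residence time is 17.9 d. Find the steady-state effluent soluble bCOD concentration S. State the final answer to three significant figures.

S ≈ 5.91 mg/L

Effluent substrate depends only on kinetics and SRT: S = K_s(1 + k_d θ_c) / [θ_c(Yk − k_d) − 1] = 56.9 × (1 + 0.104 × 17.9) / [17.9 × (0.438 × 3.88 − 0.104) − 1] = 162.8 / 27.56 = 5.908 mg/L.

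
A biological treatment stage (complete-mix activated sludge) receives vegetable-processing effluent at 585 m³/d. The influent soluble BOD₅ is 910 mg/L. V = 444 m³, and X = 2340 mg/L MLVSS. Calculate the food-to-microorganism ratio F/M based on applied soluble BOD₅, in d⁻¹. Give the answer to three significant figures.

Food-to-microorganism ratio F/M = Q S₀ / (V X) = 585 × 910 / (444.0 × 2340) = 0.5124 d⁻¹.

F/M ≈ 0.512 d⁻¹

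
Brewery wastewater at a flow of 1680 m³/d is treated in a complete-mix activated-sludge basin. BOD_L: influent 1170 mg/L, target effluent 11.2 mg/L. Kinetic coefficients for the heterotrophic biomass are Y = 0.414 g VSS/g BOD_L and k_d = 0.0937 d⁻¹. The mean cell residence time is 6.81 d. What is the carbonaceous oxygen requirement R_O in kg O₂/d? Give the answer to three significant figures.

R_O ≈ 1250 kg O₂/d

Correct the yield for decay: Y_obs = Y/(1 + k_d θ_c) = 0.414 / (1 + 0.0937 × 6.81) = 0.414 / 1.638 = 0.2527.
Q·(S₀ − S) = 1680 × (1170 − 11.2) × 10⁻³ = 1947 kg/d removed.
P_X = Y_obs·Q·(S₀ − S) = 0.2527 × 1947 = 492.0 kg VSS/d.
R_O = Q·(S₀ − S) − 1.42·P_X = 1947 − 1.42 × 492.0 = 1248 kg O₂/d.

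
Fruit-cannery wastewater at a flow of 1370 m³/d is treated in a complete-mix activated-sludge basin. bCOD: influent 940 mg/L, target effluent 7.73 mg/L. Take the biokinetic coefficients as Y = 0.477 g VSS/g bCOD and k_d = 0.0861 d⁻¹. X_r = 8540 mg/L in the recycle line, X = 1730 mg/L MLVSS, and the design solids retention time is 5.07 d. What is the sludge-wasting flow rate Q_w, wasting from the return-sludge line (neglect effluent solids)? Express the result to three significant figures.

Q_w ≈ 49.7 m³/d

From the SRT design equation V = Y Q (S₀−S) θ_c / [X (1 + k_d θ_c)] = 0.477 × 1370 × (940 − 7.73) × 5.07 / [1730 × (1 + 0.0861 × 5.07)] = 3.09×10^6 / 2485 = 1243 m³.
Q_w = (V·X)/(θ_c X_r) = 1243 × 1730 / (5.07 × 8540) = 49.66 m³/d.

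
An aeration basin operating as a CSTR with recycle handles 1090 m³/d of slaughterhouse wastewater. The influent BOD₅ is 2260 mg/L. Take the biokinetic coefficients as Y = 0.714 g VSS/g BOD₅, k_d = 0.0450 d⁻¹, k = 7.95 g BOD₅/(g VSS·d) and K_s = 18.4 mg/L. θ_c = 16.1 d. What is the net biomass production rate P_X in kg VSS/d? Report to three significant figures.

P_X ≈ 1020 kg VSS/d

From the Monod/SRT balance for a CMAS, S = K_s·(1+k_d θ_c)/[θ_c·(Y k − k_d) − 1] = 18.4 × (1 + 0.0450 × 16.1) / [16.1 × (0.714 × 7.95 − 0.0450) − 1] = 31.73 / 89.66 = 0.3539 mg/L.
Correct the yield for decay: Y_obs = Y/(1 + k_d θ_c) = 0.714 / (1 + 0.0450 × 16.1) = 0.714 / 1.724 = 0.4140.
Q·(S₀ − S) = 1090 × (2260 − 0.354) × 10⁻³ = 2463 kg/d removed.
P_X = Y_obs · Q(S₀ − S) = 0.4140 × 2463 = 1020 kg VSS/d.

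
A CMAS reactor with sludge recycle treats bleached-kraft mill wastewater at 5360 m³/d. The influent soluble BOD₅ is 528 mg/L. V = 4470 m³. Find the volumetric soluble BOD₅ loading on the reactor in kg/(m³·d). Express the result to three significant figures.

L_v = Q S₀ / V = 5360 × 528 × 10⁻³ / 4470 = 0.6331 kg/(m³·d).

L_v ≈ 0.633 kg soluble BOD₅/(m³·d)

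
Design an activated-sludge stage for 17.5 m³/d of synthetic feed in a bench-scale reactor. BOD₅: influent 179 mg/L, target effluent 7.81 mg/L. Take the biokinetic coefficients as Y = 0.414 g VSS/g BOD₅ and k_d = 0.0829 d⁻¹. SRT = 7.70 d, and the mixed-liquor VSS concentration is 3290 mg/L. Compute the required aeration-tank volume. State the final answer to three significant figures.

Steady-state biomass mass balance: V·X·(1 + k_d·θ_c) = Y·Q·(S₀ − S)·θ_c, so V = 0.414 × 17.5 × (179 − 7.81) × 7.70 / [3290 × (1 + 0.0829 × 7.70)] = 9.55×10^3 / 5390 = 1.772 m³.

V ≈ 1.77 m³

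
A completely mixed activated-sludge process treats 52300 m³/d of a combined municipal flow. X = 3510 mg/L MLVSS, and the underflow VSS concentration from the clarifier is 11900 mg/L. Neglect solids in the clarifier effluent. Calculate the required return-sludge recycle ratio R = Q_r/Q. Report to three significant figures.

R = Q_r/Q = X/(X_r − X) = 3510 / (11900 − 3510) = 0.4184.

R ≈ 0.418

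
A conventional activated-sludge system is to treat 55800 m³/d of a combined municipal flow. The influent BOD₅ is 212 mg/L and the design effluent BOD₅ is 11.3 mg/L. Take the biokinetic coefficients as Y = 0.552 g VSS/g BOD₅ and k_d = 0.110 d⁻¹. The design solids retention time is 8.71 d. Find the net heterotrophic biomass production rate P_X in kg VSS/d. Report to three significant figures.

Observed yield with endogenous decay: Y_obs = Y / (1 + k_d·θ_c) = 0.552 / (1 + 0.110 × 8.71) = 0.552 / 1.958 = 0.2819 g VSS/g BOD₅.
Mass of BOD₅ removed per day: Q(S₀ − S) = 55800 × 200.7 g/m³ = 11199 kg/d.
So the net sludge growth is P_X = 0.2819 × 11199 = 3157 kg VSS/d.

P_X ≈ 3160 kg VSS/d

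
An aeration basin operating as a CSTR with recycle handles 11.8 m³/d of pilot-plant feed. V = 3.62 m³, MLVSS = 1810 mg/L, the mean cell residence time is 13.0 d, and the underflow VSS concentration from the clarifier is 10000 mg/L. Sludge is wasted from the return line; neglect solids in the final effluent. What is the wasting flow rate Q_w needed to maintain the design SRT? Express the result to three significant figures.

Q_w = (V·X)/(θ_c X_r) = 3.620 × 1810 / (13.0 × 10000) = 0.05040 m³/d.

Q_w ≈ 0.0504 m³/d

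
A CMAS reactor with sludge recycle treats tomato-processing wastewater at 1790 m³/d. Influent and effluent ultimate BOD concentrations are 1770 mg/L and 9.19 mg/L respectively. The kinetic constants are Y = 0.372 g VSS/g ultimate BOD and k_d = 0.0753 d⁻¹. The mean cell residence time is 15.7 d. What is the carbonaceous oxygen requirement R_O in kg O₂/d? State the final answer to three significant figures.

Correct the yield for decay: Y_obs = Y/(1 + k_d θ_c) = 0.372 / (1 + 0.0753 × 15.7) = 0.372 / 2.182 = 0.1705.
Mass of ultimate BOD removed per day: Q(S₀ − S) = 1790 × 1761 g/m³ = 3152 kg/d.
P_X = Y_obs·Q·(S₀ − S) = 0.1705 × 3152 = 537.3 kg VSS/d.
Carbonaceous O₂ demand = substrate oxidised − cell-mass equivalent = 3152 − 1.42 × 537.3 = 2389 kg O₂/d.

R_O ≈ 2390 kg O₂/d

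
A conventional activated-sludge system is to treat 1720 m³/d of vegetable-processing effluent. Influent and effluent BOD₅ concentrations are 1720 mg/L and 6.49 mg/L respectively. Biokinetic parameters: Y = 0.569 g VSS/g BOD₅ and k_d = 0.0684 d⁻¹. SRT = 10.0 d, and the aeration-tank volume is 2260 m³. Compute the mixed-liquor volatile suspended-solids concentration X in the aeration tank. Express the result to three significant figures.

Solving the biomass balance for X: X = Y Q (S₀−S) θ_c / [V (1+k_d θ_c)] = 0.569 × 1720 × (1720 − 6.49) × 10.0 / [2260 × (1 + 0.0684 × 10.0)] = 4406 mg/L.

X ≈ 4410 mg/L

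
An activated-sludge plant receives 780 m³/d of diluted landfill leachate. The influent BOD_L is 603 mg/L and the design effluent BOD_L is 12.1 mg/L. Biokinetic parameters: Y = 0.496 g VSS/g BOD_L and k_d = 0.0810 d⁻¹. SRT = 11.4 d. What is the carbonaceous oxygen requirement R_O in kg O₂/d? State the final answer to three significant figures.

R_O ≈ 292 kg O₂/d

The observed yield is Y_obs = Y/(1 + k_d·θ_c) = 0.496 / (1 + 0.0810 × 11.4) = 0.496 / 1.923 = 0.2579 g VSS per g BOD_L removed.
Q·(S₀ − S) = 780 × (603 − 12.1) × 10⁻³ = 460.9 kg/d removed.
Net sludge production P_X = 0.2579 × 460.9 = 118.9 kg VSS/d.
R_O = Q·ΔS − 1.42 P_X = 460.9 − 168.8 = 292.1 kg O₂/d.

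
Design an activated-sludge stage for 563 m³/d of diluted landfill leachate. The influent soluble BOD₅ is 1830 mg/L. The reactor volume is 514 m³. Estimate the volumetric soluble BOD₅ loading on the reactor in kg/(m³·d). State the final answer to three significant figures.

L_v ≈ 2.00 kg soluble BOD₅/(m³·d)

Volumetric loading L_v = Q·S₀ / V = 563 × 1830 g/m³ / 514.0 m³ = 2004 g/(m³·d) = 2.004 kg soluble BOD₅/(m³·d).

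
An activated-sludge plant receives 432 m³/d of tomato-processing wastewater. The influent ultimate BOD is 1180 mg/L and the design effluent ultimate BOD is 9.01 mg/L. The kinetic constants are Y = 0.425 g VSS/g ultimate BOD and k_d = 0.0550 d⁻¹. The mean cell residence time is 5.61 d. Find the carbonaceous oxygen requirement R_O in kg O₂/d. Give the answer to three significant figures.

R_O ≈ 273 kg O₂/d

Y_obs = Y / (1 + k_d θ_c) = 0.425 / (1 + 0.0550 × 5.61) = 0.425 / 1.309 = 0.3248.
ΔS = 1180 − 9.01 = 1171 mg/L, so the substrate removal rate is 432 × 1171/1000 = 505.9 kg ultimate BOD/d.
Biomass synthesised: P_X = Y_obs × 505.9 = 164.3 kg VSS/d.
R_O = Q·ΔS − 1.42 P_X = 505.9 − 233.3 = 272.6 kg O₂/d.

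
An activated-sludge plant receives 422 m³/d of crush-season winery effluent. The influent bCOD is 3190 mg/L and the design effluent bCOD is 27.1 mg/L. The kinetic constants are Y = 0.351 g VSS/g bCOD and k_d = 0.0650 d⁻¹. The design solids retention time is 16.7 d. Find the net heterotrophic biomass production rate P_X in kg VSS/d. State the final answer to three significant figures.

P_X ≈ 225 kg VSS/d

Y_obs = Y / (1 + k_d θ_c) = 0.351 / (1 + 0.0650 × 16.7) = 0.351 / 2.085 = 0.1683.
Substrate removed = Q·(S₀ − S) = 422 m³/d × (3190 − 27.1) g/m³ = 1.33×10^6 g/d = 1335 kg/d.
Biomass produced: P_X = Y_obs·Q·ΔS = 0.1683 × 1335 ≈ 224.6 kg VSS/d.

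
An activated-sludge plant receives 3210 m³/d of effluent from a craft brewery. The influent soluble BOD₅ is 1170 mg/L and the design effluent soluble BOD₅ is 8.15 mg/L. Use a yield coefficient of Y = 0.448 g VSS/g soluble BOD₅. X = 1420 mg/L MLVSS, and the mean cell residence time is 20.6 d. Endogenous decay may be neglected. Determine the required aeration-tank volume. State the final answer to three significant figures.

V ≈ 24200 m³

V·X = Y·Q·ΔS·θ_c gives V = 0.448 × 3210 × (1170 − 8.15) × 20.6 / 1420 = 24239 m³.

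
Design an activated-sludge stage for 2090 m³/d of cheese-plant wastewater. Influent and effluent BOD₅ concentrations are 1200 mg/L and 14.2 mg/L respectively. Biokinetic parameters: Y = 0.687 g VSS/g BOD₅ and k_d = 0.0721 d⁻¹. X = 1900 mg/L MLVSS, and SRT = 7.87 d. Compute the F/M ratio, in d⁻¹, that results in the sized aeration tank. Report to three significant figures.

F/M ≈ 0.293 d⁻¹

Steady-state biomass mass balance: V·X·(1 + k_d·θ_c) = Y·Q·(S₀ − S)·θ_c, so V = 0.687 × 2090 × (1200 − 14.2) × 7.87 / [1900 × (1 + 0.0721 × 7.87)] = 1.34×10^7 / 2978 = 4499 m³.
Food-to-microorganism ratio F/M = Q S₀ / (V X) = 2090 × 1200 / (4499 × 1900) = 0.2934 d⁻¹.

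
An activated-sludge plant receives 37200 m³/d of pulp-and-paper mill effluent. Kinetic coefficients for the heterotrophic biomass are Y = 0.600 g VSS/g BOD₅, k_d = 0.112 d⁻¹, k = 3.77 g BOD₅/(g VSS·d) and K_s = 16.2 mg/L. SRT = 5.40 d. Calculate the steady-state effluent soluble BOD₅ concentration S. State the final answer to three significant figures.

From the Monod/SRT balance for a CMAS, S = K_s·(1+k_d θ_c)/[θ_c·(Y k − k_d) − 1] = 16.2 × (1 + 0.112 × 5.40) / [5.40 × (0.600 × 3.77 − 0.112) − 1] = 26.00 / 10.61 = 2.450 mg/L.

S ≈ 2.45 mg/L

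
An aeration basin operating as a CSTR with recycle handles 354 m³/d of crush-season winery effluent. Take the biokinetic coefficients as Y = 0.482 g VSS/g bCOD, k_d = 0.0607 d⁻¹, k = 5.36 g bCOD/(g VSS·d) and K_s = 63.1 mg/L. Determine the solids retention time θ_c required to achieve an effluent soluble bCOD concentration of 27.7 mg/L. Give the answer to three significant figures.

θ_c ≈ 1.37 d

At the target effluent, Y k S/(K_s+S) = 0.482×5.36×27.7/90.80 = 0.7881 d⁻¹.
θ_c = 1/(μ − k_d) = 1/(0.7881 − 0.0607) = 1/0.7274 = 1.375 d.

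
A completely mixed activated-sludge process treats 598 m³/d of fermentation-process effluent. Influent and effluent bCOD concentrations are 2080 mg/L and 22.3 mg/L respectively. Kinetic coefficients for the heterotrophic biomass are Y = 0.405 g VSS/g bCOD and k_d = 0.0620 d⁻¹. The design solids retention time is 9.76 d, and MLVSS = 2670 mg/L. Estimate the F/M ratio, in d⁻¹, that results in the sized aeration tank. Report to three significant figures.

F/M ≈ 0.410 d⁻¹

From the SRT design equation V = Y Q (S₀−S) θ_c / [X (1 + k_d θ_c)] = 0.405 × 598 × (2080 − 22.3) × 9.76 / [2670 × (1 + 0.0620 × 9.76)] = 4.86×10^6 / 4286 = 1135 m³.
F/M = applied load / biomass = Q·S₀/(V·X) = 598 × 2080 / (1135 × 2670) = 0.4105 d⁻¹.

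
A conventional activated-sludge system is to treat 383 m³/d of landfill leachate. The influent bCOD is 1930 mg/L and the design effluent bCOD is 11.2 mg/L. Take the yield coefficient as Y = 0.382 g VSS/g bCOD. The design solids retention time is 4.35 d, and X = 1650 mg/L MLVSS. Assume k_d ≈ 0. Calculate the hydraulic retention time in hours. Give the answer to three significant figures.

Biomass mass balance (decay neglected): V·X = Y·Q·(S₀ − S)·θ_c, so V = 0.382 × 383 × (1930 − 11.2) × 4.35 / 1650 = 740.1 m³.
Hydraulic retention time τ = V/Q = 740.1 / 383 = 1.932 d = 46.38 h.

τ ≈ 46.4 h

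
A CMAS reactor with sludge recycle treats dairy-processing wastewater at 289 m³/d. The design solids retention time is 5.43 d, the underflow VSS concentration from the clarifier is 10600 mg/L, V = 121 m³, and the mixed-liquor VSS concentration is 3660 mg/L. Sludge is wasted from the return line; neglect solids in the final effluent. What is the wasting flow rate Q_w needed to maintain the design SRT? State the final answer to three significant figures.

Q_w ≈ 7.69 m³/d

Wasting from the return line (neglecting effluent solids): Q_w = V·X / (θ_c·X_r) = 121.0 × 3660 / (5.43 × 10600) = 7.694 m³/d.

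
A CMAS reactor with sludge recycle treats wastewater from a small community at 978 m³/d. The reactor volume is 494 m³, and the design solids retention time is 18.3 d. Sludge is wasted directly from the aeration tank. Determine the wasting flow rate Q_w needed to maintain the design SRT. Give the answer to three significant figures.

For wasting at MLVSS concentration, Q_w = V/θ_c = 494.0/18.3 = 26.99 m³/d.

Q_w ≈ 27.0 m³/d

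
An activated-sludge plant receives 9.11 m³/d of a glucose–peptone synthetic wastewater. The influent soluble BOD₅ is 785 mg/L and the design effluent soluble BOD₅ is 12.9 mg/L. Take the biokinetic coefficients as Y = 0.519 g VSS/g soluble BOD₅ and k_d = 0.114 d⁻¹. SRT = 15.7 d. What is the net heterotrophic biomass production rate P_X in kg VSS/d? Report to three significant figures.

P_X ≈ 1.31 kg VSS/d

Correct the yield for decay: Y_obs = Y/(1 + k_d θ_c) = 0.519 / (1 + 0.114 × 15.7) = 0.519 / 2.790 = 0.1860.
ΔS = 785 − 12.9 = 772.1 mg/L, so the substrate removal rate is 9.11 × 772.1/1000 = 7.034 kg soluble BOD₅/d.
Net biomass production P_X = Y_obs × Q·(S₀ − S) = 0.1860 × 7.034 = 1.309 kg VSS/d.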